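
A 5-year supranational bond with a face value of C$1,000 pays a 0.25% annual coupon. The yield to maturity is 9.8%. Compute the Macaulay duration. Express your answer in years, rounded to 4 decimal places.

4.9673 years

Periodic yield y = 0.098. Discount each cash flow and weight by its year:
  t   CF        PV=CF/(1+0.098)^t    t·PV
  1         2.50         2.2769         2.2769
  2         2.50         2.0736         4.1473
  3         2.50         1.8886         5.6657
  4         2.50         1.7200         6.8800
  5     1,002.50       628.1635     3,140.8174
  Σ                    636.1226     3,159.7873
Price P = Σ PV = 636.1226.
Macaulay duration = Σ(t·PV) / P = 3,159.7873 / 636.1226 = 4.96726 years.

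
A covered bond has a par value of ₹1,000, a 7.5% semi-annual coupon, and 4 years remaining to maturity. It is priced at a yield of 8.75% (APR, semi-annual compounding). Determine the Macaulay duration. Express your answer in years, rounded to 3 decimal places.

3.517 years

Periodic yield y = 0.04375. Discount each cash flow and weight by its period:
  t   CF        PV=CF/(1+0.04375)^t    t·PV
  1        37.50        35.9281        35.9281
  2        37.50        34.4222        68.8443
  3        37.50        32.9793        98.9380
  4        37.50        31.5970       126.3878
  5        37.50        30.2725       151.3627
  6        37.50        29.0036       174.0218
  7        37.50        27.7879       194.5154
  8     1,037.50       736.5737     5,892.5895
  Σ                    958.5644     6,742.5876
Price P = Σ PV = 958.5644.
Macaulay duration = Σ(t·PV) / P = 6,742.5876 / 958.5644 = 7.03405 half-year periods.
In years: 7.03405 / 2 = 3.51702 years.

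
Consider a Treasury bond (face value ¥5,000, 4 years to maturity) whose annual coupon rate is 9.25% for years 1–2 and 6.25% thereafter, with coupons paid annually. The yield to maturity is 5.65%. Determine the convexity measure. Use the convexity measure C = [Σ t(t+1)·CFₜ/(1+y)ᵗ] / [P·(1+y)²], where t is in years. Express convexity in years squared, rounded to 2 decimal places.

With y = 0.0565:
  t   CF        PV=CF/(1+0.0565)^t    t·PV        t(t+1)·PV
  1       462.50       437.7662       437.7662         875.5324
  2       462.50       414.3551       828.7103       2,486.1309
  3       312.50       264.9973       794.9920       3,179.9681
  4     5,312.50     4,264.0367    17,056.1469      85,280.7347
  Σ                  5,381.1554    19,117.6155      91,822.3661
P = 5,381.1554.
Convexity = Σ t(t+1)·PV / [P·(1+y)²] = 91,822.3661 / (5,381.1554 × 1.116192) = 15.28741.

15.29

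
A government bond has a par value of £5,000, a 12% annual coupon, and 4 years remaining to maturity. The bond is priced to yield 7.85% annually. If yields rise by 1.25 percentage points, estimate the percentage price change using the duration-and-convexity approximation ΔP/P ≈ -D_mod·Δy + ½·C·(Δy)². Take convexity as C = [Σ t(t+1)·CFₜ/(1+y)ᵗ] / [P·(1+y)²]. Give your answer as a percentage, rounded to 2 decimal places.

With y = 0.0785:
  t   CF        PV=CF/(1+0.0785)^t    t·PV        t(t+1)·PV
  1       600.00       556.3282       556.3282       1,112.6565
  2       600.00       515.8352     1,031.6703       3,095.0110
  3       600.00       478.2895     1,434.8684       5,739.4734
  4     5,600.00     4,139.1144    16,556.4576      82,782.2879
  Σ                  5,689.5673    19,579.3245      92,729.4288
P = 5,689.5673; D_Mac = 3.44127 yrs; D_mod = 3.19079 yrs; C = 14.01193.
Duration effect: -3.19079 × (+0.0125) = -0.039885
Convexity effect: 0.5 × 14.01193 × (0.0125)² = +0.0010947
ΔP/P ≈ -0.039885 + 0.0010947 = -0.038790 = -3.8790%.

-3.88%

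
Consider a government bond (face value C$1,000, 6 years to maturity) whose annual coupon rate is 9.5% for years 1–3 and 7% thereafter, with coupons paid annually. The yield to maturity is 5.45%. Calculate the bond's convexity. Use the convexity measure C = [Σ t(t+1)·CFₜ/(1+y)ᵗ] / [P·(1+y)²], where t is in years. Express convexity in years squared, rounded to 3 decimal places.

With y = 0.0545:
  t   CF        PV=CF/(1+0.0545)^t    t·PV        t(t+1)·PV
  1        95.00        90.0901        90.0901         180.1802
  2        95.00        85.4339       170.8679         512.6036
  3        95.00        81.0184       243.0553         972.2212
  4        70.00        56.6124       226.4497       1,132.2484
  5        70.00        53.6865       268.4325       1,610.5951
  6     1,070.00       778.2234     4,669.3403      32,685.3819
  Σ                  1,145.0648     5,668.2357      37,093.2304
P = 1,145.0648.
Convexity = Σ t(t+1)·PV / [P·(1+y)²] = 37,093.2304 / (1,145.0648 × 1.111970) = 29.13208.

29.132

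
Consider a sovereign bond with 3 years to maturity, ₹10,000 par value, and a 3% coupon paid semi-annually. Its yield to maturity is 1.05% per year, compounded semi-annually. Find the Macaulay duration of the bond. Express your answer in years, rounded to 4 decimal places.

Periodic yield y = 0.00525. Discount each cash flow and weight by its period:
  t   CF        PV=CF/(1+0.00525)^t    t·PV
  1       150.00       149.2166       149.2166
  2       150.00       148.4373       296.8746
  3       150.00       147.6621       442.9863
  4       150.00       146.8909       587.5637
  5       150.00       146.1238       730.6188
  6    10,150.00     9,836.0687    59,016.4120
  Σ                 10,574.3994    61,223.6719
Price P = Σ PV = 10,574.3994.
Macaulay duration = Σ(t·PV) / P = 61,223.6719 / 10,574.3994 = 5.78980 half-year periods.
In years: 5.78980 / 2 = 2.89490 years.

2.8949 years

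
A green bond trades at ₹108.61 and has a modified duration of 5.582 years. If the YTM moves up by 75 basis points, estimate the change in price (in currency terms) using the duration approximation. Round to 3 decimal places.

Duration approximation: ΔP/P ≈ -D_mod · Δy = -5.582 × (+0.0075) = -0.041865.
ΔP ≈ 108.61 × (-0.041865) = -4.54695765.

-₹4.547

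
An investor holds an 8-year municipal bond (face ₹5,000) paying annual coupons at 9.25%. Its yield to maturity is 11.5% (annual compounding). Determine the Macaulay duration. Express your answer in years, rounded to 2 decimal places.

Periodic yield y = 0.115. Discount each cash flow and weight by its year:
  t   CF        PV=CF/(1+0.115)^t    t·PV
  1       462.50       414.7982       414.7982
  2       462.50       372.0163       744.0327
  3       462.50       333.6469     1,000.9408
  4       462.50       299.2349     1,196.9397
  5       462.50       268.3721     1,341.8606
  6       462.50       240.6925     1,444.1549
  7       462.50       215.8677     1,511.0739
  8     5,462.50     2,286.6122    18,292.8974
  Σ                  4,431.2409    25,946.6981
Price P = Σ PV = 4,431.2409.
Macaulay duration = Σ(t·PV) / P = 25,946.6981 / 4,431.2409 = 5.85540 years.

5.86 years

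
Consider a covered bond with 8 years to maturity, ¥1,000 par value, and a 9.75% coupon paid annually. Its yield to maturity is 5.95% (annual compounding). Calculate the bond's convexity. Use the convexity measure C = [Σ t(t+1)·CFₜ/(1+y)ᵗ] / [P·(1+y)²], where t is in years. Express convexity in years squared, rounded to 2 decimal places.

44.48

With y = 0.0595:
  t   CF        PV=CF/(1+0.0595)^t    t·PV        t(t+1)·PV
  1        97.50        92.0245        92.0245         184.0491
  2        97.50        86.8566       173.7131         521.1394
  3        97.50        81.9788       245.9365         983.7460
  4        97.50        77.3750       309.5001       1,547.5004
  5        97.50        73.0297       365.1487       2,190.8925
  6        97.50        68.9285       413.5710       2,894.9971
  7        97.50        65.0576       455.4030       3,643.2243
  8     1,097.50       691.1890     5,529.5123      49,765.6106
  Σ                  1,236.4398     7,584.8094      61,731.1595
P = 1,236.4398.
Convexity = Σ t(t+1)·PV / [P·(1+y)²] = 61,731.1595 / (1,236.4398 × 1.122540) = 44.47639.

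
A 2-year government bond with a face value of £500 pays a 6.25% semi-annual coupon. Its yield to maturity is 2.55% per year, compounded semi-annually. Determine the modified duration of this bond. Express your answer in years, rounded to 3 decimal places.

1.890 years

Periodic yield y = 0.01275. First find Macaulay duration:
  t   CF        PV=CF/(1+0.01275)^t    t·PV
  1       15.625        15.4283        15.4283
  2       15.625        15.2341        30.4681
  3       15.625        15.0423        45.1268
  4      515.625       490.1454     1,960.5817
  Σ                    535.8500     2,051.6049
P = 535.8500; Macaulay duration = 2,051.6049 / 535.8500 = 3.82869 half-year periods = 1.91435 years.
Modified duration = D_Mac / (1 + y) = 1.91435 / 1.01275 = 1.89025 years.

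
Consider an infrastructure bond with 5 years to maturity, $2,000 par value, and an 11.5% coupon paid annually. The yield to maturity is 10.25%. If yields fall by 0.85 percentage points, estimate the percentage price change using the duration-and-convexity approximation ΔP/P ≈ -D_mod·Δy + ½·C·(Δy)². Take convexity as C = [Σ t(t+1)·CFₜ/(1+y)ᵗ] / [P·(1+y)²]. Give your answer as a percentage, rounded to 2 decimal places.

+3.22%

With y = 0.1025:
  t   CF        PV=CF/(1+0.1025)^t    t·PV        t(t+1)·PV
  1       230.00       208.6168       208.6168         417.2336
  2       230.00       189.2216       378.4431       1,135.3294
  3       230.00       171.6295       514.8886       2,059.5545
  4       230.00       155.6731       622.6922       3,113.4611
  5     2,230.00     1,369.0266     6,845.1328      41,070.7967
  Σ                  2,094.1675     8,569.7735      47,796.3752
P = 2,094.1675; D_Mac = 4.09221 yrs; D_mod = 3.71176 yrs; C = 18.77701.
Duration effect: -3.71176 × (-0.0085) = +0.031550
Convexity effect: 0.5 × 18.77701 × (-0.0085)² = +0.0006783
ΔP/P ≈ +0.031550 + 0.0006783 = +0.032228 = +3.2228%.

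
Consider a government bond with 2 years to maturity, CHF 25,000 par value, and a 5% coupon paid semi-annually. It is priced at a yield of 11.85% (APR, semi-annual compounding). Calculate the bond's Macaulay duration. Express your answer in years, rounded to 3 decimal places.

Periodic yield y = 0.05925. Discount each cash flow and weight by its period:
  t   CF        PV=CF/(1+0.05925)^t    t·PV
  1       625.00       590.0401       590.0401
  2       625.00       557.0358     1,114.0715
  3       625.00       525.8775     1,577.6325
  4    25,625.00    20,354.9473    81,419.7894
  Σ                 22,027.9007    84,701.5336
Price P = Σ PV = 22,027.9007.
Macaulay duration = Σ(t·PV) / P = 84,701.5336 / 22,027.9007 = 3.84519 half-year periods.
In years: 3.84519 / 2 = 1.92260 years.

1.923 years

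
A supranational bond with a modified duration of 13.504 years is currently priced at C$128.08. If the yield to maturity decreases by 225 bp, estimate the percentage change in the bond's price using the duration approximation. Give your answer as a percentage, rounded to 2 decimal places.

+30.38%

Duration approximation: ΔP/P ≈ -D_mod · Δy = -13.504 × (-0.0225) = +0.303840.
As a percentage: +30.3840%.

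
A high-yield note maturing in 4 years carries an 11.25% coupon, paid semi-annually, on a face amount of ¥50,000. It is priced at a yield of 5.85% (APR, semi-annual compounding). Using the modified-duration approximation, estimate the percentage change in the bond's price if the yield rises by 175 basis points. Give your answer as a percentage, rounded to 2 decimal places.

-5.77%

Periodic yield y = 0.02925. Modified duration first:
  t   CF        PV=CF/(1+0.02925)^t    t·PV
  1     2,812.50     2,732.5723     2,732.5723
  2     2,812.50     2,654.9160     5,309.8319
  3     2,812.50     2,579.4666     7,738.3997
  4     2,812.50     2,506.1614    10,024.6454
  5     2,812.50     2,434.9394    12,174.6969
  6     2,812.50     2,365.7414    14,194.4486
  7     2,812.50     2,298.5100    16,089.5701
  8    52,812.50    41,934.3312   335,474.6496
  Σ                 59,506.6382   403,738.8146
P = 59,506.6382; D_Mac = 6.78477 half-year periods = 3.39238 yrs; D_mod = 3.39238/(1+0.02925) = 3.29598 yrs.
ΔP/P ≈ -D_mod · Δy = -3.29598 × (+0.0175) = -0.057680 = -5.7680%.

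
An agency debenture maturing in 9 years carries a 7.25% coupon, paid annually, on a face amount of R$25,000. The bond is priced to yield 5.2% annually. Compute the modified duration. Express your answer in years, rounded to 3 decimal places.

Periodic yield y = 0.052. First find Macaulay duration:
  t   CF        PV=CF/(1+0.052)^t    t·PV
  1     1,812.50     1,722.9087     1,722.9087
  2     1,812.50     1,637.7460     3,275.4919
  3     1,812.50     1,556.7927     4,670.3782
  4     1,812.50     1,479.8410     5,919.3640
  5     1,812.50     1,406.6930     7,033.4648
  6     1,812.50     1,337.1606     8,022.9637
  7     1,812.50     1,271.0652     8,897.4566
  8     1,812.50     1,208.2369     9,665.8952
  9    26,812.50    16,990.0889   152,910.8001
  Σ                 28,610.5330   202,118.7232
P = 28,610.5330; Macaulay duration = 202,118.7232 / 28,610.5330 = 7.06449 years.
Modified duration = D_Mac / (1 + y) = 7.06449 / 1.052 = 6.71529 years.

6.715 years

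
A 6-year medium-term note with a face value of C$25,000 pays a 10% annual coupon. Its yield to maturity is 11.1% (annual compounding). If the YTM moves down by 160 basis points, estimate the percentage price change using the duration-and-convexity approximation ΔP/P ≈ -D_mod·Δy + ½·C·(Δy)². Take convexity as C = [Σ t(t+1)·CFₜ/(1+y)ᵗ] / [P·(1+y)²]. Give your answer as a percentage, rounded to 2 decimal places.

+7.17%

With y = 0.111:
  t   CF        PV=CF/(1+0.111)^t    t·PV        t(t+1)·PV
  1     2,500.00     2,250.2250     2,250.2250       4,500.4500
  2     2,500.00     2,025.4051     4,050.8101      12,152.4304
  3     2,500.00     1,823.0469     5,469.1406      21,876.5623
  4     2,500.00     1,640.9063     6,563.6251      32,818.1253
  5     2,500.00     1,476.9633     7,384.8167      44,308.9000
  6    27,500.00    14,623.3993    87,740.3961     614,182.7725
  Σ                 23,839.9459   113,459.0135     729,839.2406
P = 23,839.9459; D_Mac = 4.75920 yrs; D_mod = 4.28371 yrs; C = 24.80241.
Duration effect: -4.28371 × (-0.016) = +0.068539
Convexity effect: 0.5 × 24.80241 × (-0.016)² = +0.0031747
ΔP/P ≈ +0.068539 + 0.0031747 = +0.071714 = +7.1714%.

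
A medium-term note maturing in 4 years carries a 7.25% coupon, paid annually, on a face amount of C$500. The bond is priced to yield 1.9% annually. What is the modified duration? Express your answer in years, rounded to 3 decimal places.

3.582 years

Periodic yield y = 0.019. First find Macaulay duration:
  t   CF        PV=CF/(1+0.019)^t    t·PV
  1        36.25        35.5741        35.5741
  2        36.25        34.9108        69.8216
  3        36.25        34.2599       102.7796
  4       536.25       497.3597     1,989.4387
  Σ                    602.1044     2,197.6139
P = 602.1044; Macaulay duration = 2,197.6139 / 602.1044 = 3.64989 years.
Modified duration = D_Mac / (1 + y) = 3.64989 / 1.019 = 3.58183 years.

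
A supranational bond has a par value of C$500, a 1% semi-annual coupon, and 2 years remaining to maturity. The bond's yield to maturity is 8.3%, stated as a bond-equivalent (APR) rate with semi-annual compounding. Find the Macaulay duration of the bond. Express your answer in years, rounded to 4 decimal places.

Periodic yield y = 0.0415. Discount each cash flow and weight by its period:
  t   CF        PV=CF/(1+0.0415)^t    t·PV
  1         2.50         2.4004         2.4004
  2         2.50         2.3047         4.6095
  3         2.50         2.2129         6.6387
  4       502.50       427.0699     1,708.2796
  Σ                    433.9879     1,721.9282
Price P = Σ PV = 433.9879.
Macaulay duration = Σ(t·PV) / P = 1,721.9282 / 433.9879 = 3.96769 half-year periods.
In years: 3.96769 / 2 = 1.98384 years.

1.9838 years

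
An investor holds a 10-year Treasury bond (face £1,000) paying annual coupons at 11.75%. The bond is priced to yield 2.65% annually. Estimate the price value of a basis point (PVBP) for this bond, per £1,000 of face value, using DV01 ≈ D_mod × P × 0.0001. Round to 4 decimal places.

Periodic yield y = 0.0265.
  t   CF        PV=CF/(1+0.0265)^t    t·PV
  1       117.50       114.4666       114.4666
  2       117.50       111.5116       223.0232
  3       117.50       108.6328       325.8984
  4       117.50       105.8284       423.3134
  5       117.50       103.0963       515.4815
  6       117.50       100.4348       602.6087
  7       117.50        97.8420       684.8938
  8       117.50        95.3161       762.5288
  9       117.50        92.8554       835.6988
  10    1,117.50       860.3160     8,603.1599
  Σ                  1,790.2999    13,091.0731
P = 1,790.2999; D_Mac = 7.31222 yrs; D_mod = 7.12345 yrs.
DV01 ≈ 7.12345 × 1,790.2999 × 0.0001 = 1.275312.

£1.2753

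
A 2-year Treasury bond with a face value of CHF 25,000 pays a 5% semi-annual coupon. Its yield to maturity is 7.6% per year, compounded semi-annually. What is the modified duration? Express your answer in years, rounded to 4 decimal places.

Periodic yield y = 0.038. First find Macaulay duration:
  t   CF        PV=CF/(1+0.038)^t    t·PV
  1       625.00       602.1195       602.1195
  2       625.00       580.0766     1,160.1531
  3       625.00       558.8406     1,676.5218
  4    25,625.00    22,073.6657    88,294.6626
  Σ                 23,814.7023    91,733.4570
P = 23,814.7023; Macaulay duration = 91,733.4570 / 23,814.7023 = 3.85197 half-year periods = 1.92598 years.
Modified duration = D_Mac / (1 + y) = 1.92598 / 1.038 = 1.85548 years.

1.8555 years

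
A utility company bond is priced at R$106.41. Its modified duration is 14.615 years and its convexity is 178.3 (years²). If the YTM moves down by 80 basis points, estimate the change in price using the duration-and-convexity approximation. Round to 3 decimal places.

+R$13.049

Duration effect: -D_mod·Δy = -14.615 × (-0.008) = +0.116920
Convexity effect: ½·C·(Δy)² = 0.5 × 178.3 × (-0.008)² = +0.0057056
ΔP/P ≈ +0.116920 + 0.0057056 = +0.1226256
ΔP ≈ 106.41 × (+0.1226256) = +13.048590096.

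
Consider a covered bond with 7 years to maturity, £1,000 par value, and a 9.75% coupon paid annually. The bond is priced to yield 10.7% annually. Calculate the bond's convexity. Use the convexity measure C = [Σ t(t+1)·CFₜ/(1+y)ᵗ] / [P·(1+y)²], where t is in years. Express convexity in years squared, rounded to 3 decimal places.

31.595

With y = 0.107:
  t   CF        PV=CF/(1+0.107)^t    t·PV        t(t+1)·PV
  1        97.50        88.0759        88.0759         176.1518
  2        97.50        79.5627       159.1253         477.3760
  3        97.50        71.8723       215.6170         862.4680
  4        97.50        64.9253       259.7013       1,298.5065
  5        97.50        58.6498       293.2490       1,759.4939
  6        97.50        52.9808       317.8851       2,225.1955
  7     1,097.50       538.7300     3,771.1102      30,168.8815
  Σ                    954.7969     5,104.7638      36,968.0733
P = 954.7969.
Convexity = Σ t(t+1)·PV / [P·(1+y)²] = 36,968.0733 / (954.7969 × 1.225449) = 31.59516.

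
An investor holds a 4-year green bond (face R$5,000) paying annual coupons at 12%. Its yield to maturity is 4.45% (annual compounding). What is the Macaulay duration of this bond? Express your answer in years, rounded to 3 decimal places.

3.473 years

Periodic yield y = 0.0445. Discount each cash flow and weight by its year:
  t   CF        PV=CF/(1+0.0445)^t    t·PV
  1       600.00       574.4375       574.4375
  2       600.00       549.9641     1,099.9283
  3       600.00       526.5334     1,579.6002
  4     5,600.00     4,704.9417    18,819.7669
  Σ                  6,355.8768    22,073.7329
Price P = Σ PV = 6,355.8768.
Macaulay duration = Σ(t·PV) / P = 22,073.7329 / 6,355.8768 = 3.47296 years.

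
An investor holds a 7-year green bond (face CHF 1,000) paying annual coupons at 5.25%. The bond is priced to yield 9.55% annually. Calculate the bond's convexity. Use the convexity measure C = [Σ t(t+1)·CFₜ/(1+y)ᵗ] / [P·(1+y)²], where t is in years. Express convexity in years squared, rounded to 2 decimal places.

37.00

With y = 0.0955:
  t   CF        PV=CF/(1+0.0955)^t    t·PV        t(t+1)·PV
  1        52.50        47.9233        47.9233          95.8466
  2        52.50        43.7456        87.4912         262.4737
  3        52.50        39.9321       119.7963         479.1852
  4        52.50        36.4510       145.8041         729.0206
  5        52.50        33.2734       166.3671         998.2025
  6        52.50        30.3728       182.2369       1,275.6581
  7     1,052.50       555.8216     3,890.7513      31,126.0104
  Σ                    787.5199     4,640.3702      34,966.3971
P = 787.5199.
Convexity = Σ t(t+1)·PV / [P·(1+y)²] = 34,966.3971 / (787.5199 × 1.200120) = 36.99684.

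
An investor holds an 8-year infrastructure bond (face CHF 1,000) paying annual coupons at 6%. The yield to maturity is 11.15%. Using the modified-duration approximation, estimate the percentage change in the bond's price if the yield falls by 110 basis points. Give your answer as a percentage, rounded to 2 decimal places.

Periodic yield y = 0.1115. Modified duration first:
  t   CF        PV=CF/(1+0.1115)^t    t·PV
  1        60.00        53.9811        53.9811
  2        60.00        48.5660        97.1320
  3        60.00        43.6941       131.0823
  4        60.00        39.3109       157.2437
  5        60.00        35.3675       176.8373
  6        60.00        31.8196       190.9175
  7        60.00        28.6276       200.3932
  8     1,060.00       455.0196     3,640.1570
  Σ                    736.3864     4,647.7442
P = 736.3864; D_Mac = 6.31156 yrs; D_mod = 6.31156/(1+0.1115) = 5.67841 yrs.
ΔP/P ≈ -D_mod · Δy = -5.67841 × (-0.011) = +0.062463 = +6.2463%.

+6.25%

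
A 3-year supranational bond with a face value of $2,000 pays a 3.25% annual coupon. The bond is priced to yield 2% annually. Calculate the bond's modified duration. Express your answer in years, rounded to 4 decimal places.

2.8513 years

Periodic yield y = 0.02. First find Macaulay duration:
  t   CF        PV=CF/(1+0.02)^t    t·PV
  1        65.00        63.7255        63.7255
  2        65.00        62.4760       124.9519
  3     2,065.00     1,945.8956     5,837.6869
  Σ                  2,072.0971     6,026.3643
P = 2,072.0971; Macaulay duration = 6,026.3643 / 2,072.0971 = 2.90834 years.
Modified duration = D_Mac / (1 + y) = 2.90834 / 1.02 = 2.85131 years.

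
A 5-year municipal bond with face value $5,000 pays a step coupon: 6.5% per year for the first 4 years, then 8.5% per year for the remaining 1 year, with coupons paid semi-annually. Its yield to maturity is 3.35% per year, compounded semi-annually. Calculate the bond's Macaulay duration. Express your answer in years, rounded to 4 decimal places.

4.4033 years

Periodic yield y = 0.01675. Discount each cash flow and weight by its period:
  t   CF        PV=CF/(1+0.01675)^t    t·PV
  1       162.50       159.8230       159.8230
  2       162.50       157.1900       314.3801
  3       162.50       154.6005       463.8014
  4       162.50       152.0536       608.2143
  5       162.50       149.5486       747.7432
  6       162.50       147.0850       882.5098
  7       162.50       144.6619     1,012.6331
  8       162.50       142.2787     1,138.2297
  9       212.50       182.9917     1,646.9250
  10    5,212.50     4,414.7311    44,147.3111
  Σ                  5,804.9640    51,121.5706
Price P = Σ PV = 5,804.9640.
Macaulay duration = Σ(t·PV) / P = 51,121.5706 / 5,804.9640 = 8.80653 half-year periods.
In years: 8.80653 / 2 = 4.40326 years.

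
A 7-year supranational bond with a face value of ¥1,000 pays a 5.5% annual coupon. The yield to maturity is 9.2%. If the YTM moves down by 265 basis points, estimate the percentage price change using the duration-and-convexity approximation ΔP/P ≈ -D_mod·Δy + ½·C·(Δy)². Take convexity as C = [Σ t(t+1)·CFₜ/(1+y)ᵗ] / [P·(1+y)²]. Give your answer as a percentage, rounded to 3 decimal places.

With y = 0.092:
  t   CF        PV=CF/(1+0.092)^t    t·PV        t(t+1)·PV
  1        55.00        50.3663        50.3663         100.7326
  2        55.00        46.1230        92.2460         276.7379
  3        55.00        42.2372       126.7115         506.8460
  4        55.00        38.6787       154.7149         773.5745
  5        55.00        35.4201       177.1004       1,062.6023
  6        55.00        32.4360       194.6158       1,362.3106
  7     1,055.00       569.7627     3,988.3387      31,906.7095
  Σ                    815.0239     4,784.0935      35,989.5134
P = 815.0239; D_Mac = 5.86988 yrs; D_mod = 5.37535 yrs; C = 37.03057.
Duration effect: -5.37535 × (-0.0265) = +0.142447
Convexity effect: 0.5 × 37.03057 × (-0.0265)² = +0.0130024
ΔP/P ≈ +0.142447 + 0.0130024 = +0.155449 = +15.5449%.

+15.545%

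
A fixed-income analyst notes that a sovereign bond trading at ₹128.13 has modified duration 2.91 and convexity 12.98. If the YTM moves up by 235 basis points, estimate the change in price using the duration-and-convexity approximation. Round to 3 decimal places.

Duration effect: -D_mod·Δy = -2.91 × (+0.0235) = -0.068385
Convexity effect: ½·C·(Δy)² = 0.5 × 12.98 × (0.0235)² = +0.0035841025
ΔP/P ≈ -0.068385 + 0.0035841025 = -0.0648008975
ΔP ≈ 128.13 × (-0.0648008975) = -8.302938996675.

-₹8.303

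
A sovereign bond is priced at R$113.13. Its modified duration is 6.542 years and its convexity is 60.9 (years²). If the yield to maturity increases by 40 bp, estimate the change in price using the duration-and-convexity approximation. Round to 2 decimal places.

-R$2.91

Duration effect: -D_mod·Δy = -6.542 × (+0.004) = -0.026168
Convexity effect: ½·C·(Δy)² = 0.5 × 60.9 × (0.004)² = +0.0004872
ΔP/P ≈ -0.026168 + 0.0004872 = -0.0256808
ΔP ≈ 113.13 × (-0.0256808) = -2.905268904.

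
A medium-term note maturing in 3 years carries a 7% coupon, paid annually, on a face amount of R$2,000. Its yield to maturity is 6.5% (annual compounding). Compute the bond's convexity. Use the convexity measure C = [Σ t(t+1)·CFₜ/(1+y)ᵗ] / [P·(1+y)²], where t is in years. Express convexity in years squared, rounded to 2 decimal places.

With y = 0.065:
  t   CF        PV=CF/(1+0.065)^t    t·PV        t(t+1)·PV
  1       140.00       131.4554       131.4554         262.9108
  2       140.00       123.4323       246.8646         740.5938
  3     2,140.00     1,771.5971     5,314.7912      21,259.1647
  Σ                  2,026.4848     5,693.1112      22,262.6693
P = 2,026.4848.
Convexity = Σ t(t+1)·PV / [P·(1+y)²] = 22,262.6693 / (2,026.4848 × 1.134225) = 9.68578.

9.69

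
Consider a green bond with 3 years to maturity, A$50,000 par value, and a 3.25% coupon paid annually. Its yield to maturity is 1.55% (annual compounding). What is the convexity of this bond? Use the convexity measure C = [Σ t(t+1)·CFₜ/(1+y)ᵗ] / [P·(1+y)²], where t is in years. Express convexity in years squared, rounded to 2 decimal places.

11.17

With y = 0.0155:
  t   CF        PV=CF/(1+0.0155)^t    t·PV        t(t+1)·PV
  1     1,625.00     1,600.1969     1,600.1969       3,200.3939
  2     1,625.00     1,575.7725     3,151.5449       9,454.6348
  3    51,625.00    49,296.9762   147,890.9287     591,563.7148
  Σ                 52,472.9457   152,642.6706     604,218.7435
P = 52,472.9457.
Convexity = Σ t(t+1)·PV / [P·(1+y)²] = 604,218.7435 / (52,472.9457 × 1.031240) = 11.16603.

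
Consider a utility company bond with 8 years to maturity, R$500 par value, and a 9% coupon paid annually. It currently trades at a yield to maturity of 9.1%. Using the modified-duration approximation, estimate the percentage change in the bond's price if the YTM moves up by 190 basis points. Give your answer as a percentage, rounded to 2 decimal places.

-10.50%

Periodic yield y = 0.091. Modified duration first:
  t   CF        PV=CF/(1+0.091)^t    t·PV
  1        45.00        41.2466        41.2466
  2        45.00        37.8062        75.6124
  3        45.00        34.6528       103.9584
  4        45.00        31.7624       127.0497
  5        45.00        29.1131       145.5656
  6        45.00        26.6848       160.1088
  7        45.00        24.4590       171.2132
  8       545.00       271.5179     2,172.1434
  Σ                    497.2428     2,996.8980
P = 497.2428; D_Mac = 6.02703 yrs; D_mod = 6.02703/(1+0.091) = 5.52432 yrs.
ΔP/P ≈ -D_mod · Δy = -5.52432 × (+0.019) = -0.104962 = -10.4962%.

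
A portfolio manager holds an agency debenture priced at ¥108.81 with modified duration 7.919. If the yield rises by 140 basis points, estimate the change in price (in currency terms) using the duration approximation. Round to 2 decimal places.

-¥12.06

Duration approximation: ΔP/P ≈ -D_mod · Δy = -7.919 × (+0.014) = -0.110866.
ΔP ≈ 108.81 × (-0.110866) = -12.06332946.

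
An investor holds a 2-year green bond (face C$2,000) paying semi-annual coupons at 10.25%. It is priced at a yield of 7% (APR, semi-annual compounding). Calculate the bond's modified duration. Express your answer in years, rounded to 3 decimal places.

1.800 years

Periodic yield y = 0.035. First find Macaulay duration:
  t   CF        PV=CF/(1+0.035)^t    t·PV
  1       102.50        99.0338        99.0338
  2       102.50        95.6848       191.3697
  3       102.50        92.4491       277.3474
  4     2,102.50     1,832.2073     7,328.8291
  Σ                  2,119.3751     7,896.5800
P = 2,119.3751; Macaulay duration = 7,896.5800 / 2,119.3751 = 3.72590 half-year periods = 1.86295 years.
Modified duration = D_Mac / (1 + y) = 1.86295 / 1.035 = 1.79995 years.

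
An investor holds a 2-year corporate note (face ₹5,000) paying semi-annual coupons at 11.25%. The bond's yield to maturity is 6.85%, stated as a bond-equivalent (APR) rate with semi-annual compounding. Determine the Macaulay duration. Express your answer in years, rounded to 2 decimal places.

Periodic yield y = 0.03425. Discount each cash flow and weight by its period:
  t   CF        PV=CF/(1+0.03425)^t    t·PV
  1       281.25       271.9362       271.9362
  2       281.25       262.9308       525.8616
  3       281.25       254.2236       762.6709
  4     5,281.25     4,615.6685    18,462.6739
  Σ                  5,404.7591    20,023.1427
Price P = Σ PV = 5,404.7591.
Macaulay duration = Σ(t·PV) / P = 20,023.1427 / 5,404.7591 = 3.70472 half-year periods.
In years: 3.70472 / 2 = 1.85236 years.

1.85 years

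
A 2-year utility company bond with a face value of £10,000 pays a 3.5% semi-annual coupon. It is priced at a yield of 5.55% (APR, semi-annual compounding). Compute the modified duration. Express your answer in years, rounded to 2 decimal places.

1.90 years

Periodic yield y = 0.02775. First find Macaulay duration:
  t   CF        PV=CF/(1+0.02775)^t    t·PV
  1       175.00       170.2749       170.2749
  2       175.00       165.6773       331.3547
  3       175.00       161.2039       483.6118
  4    10,175.00     9,119.7824    36,479.1296
  Σ                  9,616.9385    37,464.3709
P = 9,616.9385; Macaulay duration = 37,464.3709 / 9,616.9385 = 3.89567 half-year periods = 1.94783 years.
Modified duration = D_Mac / (1 + y) = 1.94783 / 1.02775 = 1.89524 years.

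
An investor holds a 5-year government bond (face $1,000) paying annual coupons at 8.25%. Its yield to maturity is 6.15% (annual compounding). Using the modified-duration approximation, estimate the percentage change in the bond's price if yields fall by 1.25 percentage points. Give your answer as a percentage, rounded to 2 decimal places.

Periodic yield y = 0.0615. Modified duration first:
  t   CF        PV=CF/(1+0.0615)^t    t·PV
  1        82.50        77.7202        77.7202
  2        82.50        73.2173       146.4347
  3        82.50        68.9754       206.9261
  4        82.50        64.9791       259.9166
  5     1,082.50       803.2078     4,016.0390
  Σ                  1,088.0998     4,707.0365
P = 1,088.0998; D_Mac = 4.32592 yrs; D_mod = 4.32592/(1+0.0615) = 4.07529 yrs.
ΔP/P ≈ -D_mod · Δy = -4.07529 × (-0.0125) = +0.050941 = +5.0941%.

+5.09%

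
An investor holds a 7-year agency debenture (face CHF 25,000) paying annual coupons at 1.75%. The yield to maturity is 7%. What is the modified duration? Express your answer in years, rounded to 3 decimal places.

Periodic yield y = 0.07. First find Macaulay duration:
  t   CF        PV=CF/(1+0.07)^t    t·PV
  1       437.50       408.8785       408.8785
  2       437.50       382.1294       764.2589
  3       437.50       357.1303     1,071.3910
  4       437.50       333.7667     1,335.0666
  5       437.50       311.9315     1,559.6573
  6       437.50       291.5247     1,749.1483
  7    25,437.50    15,841.1966   110,888.3759
  Σ                 17,926.5577   117,776.7765
P = 17,926.5577; Macaulay duration = 117,776.7765 / 17,926.5577 = 6.56996 years.
Modified duration = D_Mac / (1 + y) = 6.56996 / 1.07 = 6.14015 years.

6.140 years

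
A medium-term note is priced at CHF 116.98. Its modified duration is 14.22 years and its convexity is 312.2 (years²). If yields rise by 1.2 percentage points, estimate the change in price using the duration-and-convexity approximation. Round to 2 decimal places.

-CHF 17.33

Duration effect: -D_mod·Δy = -14.22 × (+0.012) = -0.170640
Convexity effect: ½·C·(Δy)² = 0.5 × 312.2 × (0.012)² = +0.0224784
ΔP/P ≈ -0.170640 + 0.0224784 = -0.1481616
ΔP ≈ 116.98 × (-0.1481616) = -17.331943968.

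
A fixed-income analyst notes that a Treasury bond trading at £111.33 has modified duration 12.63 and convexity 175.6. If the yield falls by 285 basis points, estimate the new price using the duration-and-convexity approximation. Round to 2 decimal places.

£159.34

Duration effect: -D_mod·Δy = -12.63 × (-0.0285) = +0.359955
Convexity effect: ½·C·(Δy)² = 0.5 × 175.6 × (-0.0285)² = +0.07131555
ΔP/P ≈ +0.359955 + 0.07131555 = +0.43127055
New price ≈ 111.33 × (1 + 0.43127055) = 159.3433503315.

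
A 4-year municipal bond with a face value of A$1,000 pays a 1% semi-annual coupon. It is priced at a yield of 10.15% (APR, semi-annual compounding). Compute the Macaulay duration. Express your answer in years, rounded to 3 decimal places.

Periodic yield y = 0.05075. Discount each cash flow and weight by its period:
  t   CF        PV=CF/(1+0.05075)^t    t·PV
  1         5.00         4.7585         4.7585
  2         5.00         4.5287         9.0574
  3         5.00         4.3099        12.9298
  4         5.00         4.1018        16.4071
  5         5.00         3.9037        19.5183
  6         5.00         3.7151        22.2908
  7         5.00         3.5357        24.7498
  8     1,005.00       676.3490     5,410.7923
  Σ                    705.2024     5,520.5040
Price P = Σ PV = 705.2024.
Macaulay duration = Σ(t·PV) / P = 5,520.5040 / 705.2024 = 7.82825 half-year periods.
In years: 7.82825 / 2 = 3.91413 years.

3.914 years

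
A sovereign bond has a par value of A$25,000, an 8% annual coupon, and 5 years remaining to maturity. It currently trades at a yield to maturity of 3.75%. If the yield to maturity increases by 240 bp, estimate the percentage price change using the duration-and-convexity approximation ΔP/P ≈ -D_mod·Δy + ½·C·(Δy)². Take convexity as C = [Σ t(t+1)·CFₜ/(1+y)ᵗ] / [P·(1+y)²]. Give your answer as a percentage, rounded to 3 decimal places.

-9.452%

With y = 0.0375:
  t   CF        PV=CF/(1+0.0375)^t    t·PV        t(t+1)·PV
  1     2,000.00     1,927.7108     1,927.7108       3,855.4217
  2     2,000.00     1,858.0345     3,716.0691      11,148.2073
  3     2,000.00     1,790.8767     5,372.6300      21,490.5201
  4     2,000.00     1,726.1462     6,904.5848      34,522.9238
  5    27,000.00    22,460.6974   112,303.4871     673,820.9225
  Σ                 29,763.4657   130,224.4818     744,837.9954
P = 29,763.4657; D_Mac = 4.37531 yrs; D_mod = 4.21717 yrs; C = 23.24888.
Duration effect: -4.21717 × (+0.024) = -0.101212
Convexity effect: 0.5 × 23.24888 × (0.024)² = +0.0066957
ΔP/P ≈ -0.101212 + 0.0066957 = -0.094516 = -9.4516%.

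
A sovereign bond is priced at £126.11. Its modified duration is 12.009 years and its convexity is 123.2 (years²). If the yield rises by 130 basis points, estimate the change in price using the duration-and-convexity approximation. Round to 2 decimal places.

Duration effect: -D_mod·Δy = -12.009 × (+0.013) = -0.156117
Convexity effect: ½·C·(Δy)² = 0.5 × 123.2 × (0.013)² = +0.0104104
ΔP/P ≈ -0.156117 + 0.0104104 = -0.1457066
ΔP ≈ 126.11 × (-0.1457066) = -18.375059326.

-£18.38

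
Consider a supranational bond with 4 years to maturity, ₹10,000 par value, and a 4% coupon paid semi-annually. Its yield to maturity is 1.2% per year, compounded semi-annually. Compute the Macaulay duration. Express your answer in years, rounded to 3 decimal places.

3.752 years

Periodic yield y = 0.006. Discount each cash flow and weight by its period:
  t   CF        PV=CF/(1+0.006)^t    t·PV
  1       200.00       198.8072       198.8072
  2       200.00       197.6214       395.2429
  3       200.00       196.4428       589.3283
  4       200.00       195.2711       781.0846
  5       200.00       194.1065       970.5325
  6       200.00       192.9488     1,157.6929
  7       200.00       191.7980     1,342.5862
  8    10,200.00     9,723.3591    77,786.8729
  Σ                 11,090.3550    83,222.1474
Price P = Σ PV = 11,090.3550.
Macaulay duration = Σ(t·PV) / P = 83,222.1474 / 11,090.3550 = 7.50401 half-year periods.
In years: 7.50401 / 2 = 3.75201 years.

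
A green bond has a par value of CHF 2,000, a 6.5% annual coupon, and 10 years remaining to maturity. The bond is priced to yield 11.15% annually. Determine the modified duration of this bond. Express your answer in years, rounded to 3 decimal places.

6.478 years

Periodic yield y = 0.1115. First find Macaulay duration:
  t   CF        PV=CF/(1+0.1115)^t    t·PV
  1       130.00       116.9591       116.9591
  2       130.00       105.2263       210.4527
  3       130.00        94.6706       284.0117
  4       130.00        85.1737       340.6948
  5       130.00        76.6295       383.1475
  6       130.00        68.9424       413.6545
  7       130.00        62.0265       434.1853
  8       130.00        55.8043       446.4343
  9       130.00        50.2063       451.8566
  10    2,130.00       740.0907     7,400.9068
  Σ                  1,455.7293    10,482.3033
P = 1,455.7293; Macaulay duration = 10,482.3033 / 1,455.7293 = 7.20072 years.
Modified duration = D_Mac / (1 + y) = 7.20072 / 1.1115 = 6.47838 years.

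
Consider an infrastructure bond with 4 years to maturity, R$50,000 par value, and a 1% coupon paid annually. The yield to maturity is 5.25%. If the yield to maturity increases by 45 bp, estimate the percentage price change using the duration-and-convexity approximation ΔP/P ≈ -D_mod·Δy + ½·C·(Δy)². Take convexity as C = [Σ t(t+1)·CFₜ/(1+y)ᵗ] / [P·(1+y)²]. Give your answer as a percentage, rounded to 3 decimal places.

With y = 0.0525:
  t   CF        PV=CF/(1+0.0525)^t    t·PV        t(t+1)·PV
  1       500.00       475.0594       475.0594         950.1188
  2       500.00       451.3628       902.7257       2,708.1770
  3       500.00       428.8483     1,286.5449       5,146.1796
  4    50,500.00    41,153.1383   164,612.5533     823,062.7667
  Σ                 42,508.4089   167,276.8833     831,867.2421
P = 42,508.4089; D_Mac = 3.93515 yrs; D_mod = 3.73886 yrs; C = 17.66587.
Duration effect: -3.73886 × (+0.0045) = -0.016825
Convexity effect: 0.5 × 17.66587 × (0.0045)² = +0.0001789
ΔP/P ≈ -0.016825 + 0.0001789 = -0.016646 = -1.6646%.

-1.665%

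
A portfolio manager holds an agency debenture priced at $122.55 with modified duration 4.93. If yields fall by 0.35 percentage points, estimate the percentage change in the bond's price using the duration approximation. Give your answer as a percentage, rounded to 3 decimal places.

Duration approximation: ΔP/P ≈ -D_mod · Δy = -4.93 × (-0.0035) = +0.017255.
As a percentage: +1.7255%.

+1.726%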